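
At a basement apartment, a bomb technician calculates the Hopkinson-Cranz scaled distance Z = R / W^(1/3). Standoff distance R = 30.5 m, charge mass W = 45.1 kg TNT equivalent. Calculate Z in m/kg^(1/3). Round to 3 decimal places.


Scaled distance calculation:
W^(1/3) = 45.1^(1/3) = 3.559526
Z = R / W^(1/3) = 30.5 / 3.559526
Z = 8.569 m/kg^(1/3)

8.569


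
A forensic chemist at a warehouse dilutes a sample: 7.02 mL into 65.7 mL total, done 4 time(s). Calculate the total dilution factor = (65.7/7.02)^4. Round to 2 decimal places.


Dilution factor calculation:
Single dilution = V_total / V_sample = 65.7 / 7.02 ≈ 9.358974
Number of dilutions = 4
Total DF = (65.7 / 7.02)^4 (full precision, rounded at the end) = 7672.08

7672.08


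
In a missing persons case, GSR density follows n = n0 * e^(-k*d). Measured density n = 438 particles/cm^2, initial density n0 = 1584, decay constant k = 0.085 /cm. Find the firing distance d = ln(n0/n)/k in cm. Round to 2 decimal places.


GSR distance calculation:
n0/n = 1584 / 438 = 3.616438
ln(n0/n) = 1.28549
d = 1.28549 / 0.085 = 15.12 cm

15.12


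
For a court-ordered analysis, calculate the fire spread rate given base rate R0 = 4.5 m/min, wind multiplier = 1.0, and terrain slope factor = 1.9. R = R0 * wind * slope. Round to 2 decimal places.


Fire spread rate calculation:
R = R0 * wind_factor * slope_factor
= 4.5 * 1.0 * 1.9
= 4.5 * 1.9
= 8.55 m/min

8.55


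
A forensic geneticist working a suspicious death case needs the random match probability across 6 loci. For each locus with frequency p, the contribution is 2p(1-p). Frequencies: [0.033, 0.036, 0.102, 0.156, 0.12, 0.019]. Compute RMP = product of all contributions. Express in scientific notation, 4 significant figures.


Computing RMP for 6 loci:
Locus 1: 2 * 0.033 * 0.967 = 0.063822
Locus 2: 2 * 0.036 * 0.964 = 0.069408
Locus 3: 2 * 0.102 * 0.898 = 0.183192
Locus 4: 2 * 0.156 * 0.844 = 0.263328
Locus 5: 2 * 0.12 * 0.88 = 0.2112
Locus 6: 2 * 0.019 * 0.981 = 0.037278
RMP = 1.682e-06

1.682e-06


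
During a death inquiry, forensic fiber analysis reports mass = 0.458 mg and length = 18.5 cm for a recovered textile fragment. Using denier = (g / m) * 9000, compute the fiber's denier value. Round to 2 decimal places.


Denier calculation:
Mass in grams = 0.458 mg / 1000 = 0.000458 g
Length in meters = 18.5 cm / 100 = 0.185 m
Linear density = mass / length = 0.000458 / 0.185 = 0.00247568 g/m
Denier = (g/m) * 9000 = 0.00247568 * 9000 = 22.28

22.28


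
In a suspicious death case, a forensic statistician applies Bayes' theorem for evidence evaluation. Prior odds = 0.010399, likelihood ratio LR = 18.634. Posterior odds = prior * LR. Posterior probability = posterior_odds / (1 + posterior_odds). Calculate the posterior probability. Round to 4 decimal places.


Bayesian evidence evaluation:
Posterior odds = prior_odds * LR = 0.010399 * 18.634 = 0.193775
Posterior probability = posterior_odds / (1 + posterior_odds)
= 0.193775 / (1 + 0.193775)
= 0.193775 / 1.193775
= 0.1623

0.1623


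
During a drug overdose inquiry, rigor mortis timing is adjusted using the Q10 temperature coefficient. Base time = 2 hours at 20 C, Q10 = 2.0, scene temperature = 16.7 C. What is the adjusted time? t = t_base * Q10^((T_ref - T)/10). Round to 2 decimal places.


Rigor mortis time adjustment:
Exponent = (T_ref - T_actual) / 10 = (20 - 16.7) / 10 = 0.33
Q10 factor = 2.0^0.33 = 1.25701
t_adjusted = 2 * 1.25701 = 2.51 hours

2.51


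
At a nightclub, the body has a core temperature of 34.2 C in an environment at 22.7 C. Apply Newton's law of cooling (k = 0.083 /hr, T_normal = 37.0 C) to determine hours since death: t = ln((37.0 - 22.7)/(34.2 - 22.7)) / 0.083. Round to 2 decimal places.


Using Newton's law of cooling:
t = ln((T_normal - T_ambient) / (T_body - T_ambient)) / k
T_normal - T_ambient = 14.3
T_body - T_ambient = 11.5
Ratio = 1.243478
ln(ratio) = 0.217912
t = 0.217912 / 0.083 = 2.63 hours

2.63


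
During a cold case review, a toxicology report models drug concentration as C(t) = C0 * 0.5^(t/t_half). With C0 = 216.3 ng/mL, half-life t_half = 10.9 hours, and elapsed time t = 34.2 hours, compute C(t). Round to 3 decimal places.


Drug concentration decay:
Number of half-lives = t / t_half = 34.2 / 10.9 = 3.137615
Decay factor = 0.5^3.137615 = 0.11362758
C(t) = 216.3 * 0.11362758 = 24.578 ng/mL

24.578


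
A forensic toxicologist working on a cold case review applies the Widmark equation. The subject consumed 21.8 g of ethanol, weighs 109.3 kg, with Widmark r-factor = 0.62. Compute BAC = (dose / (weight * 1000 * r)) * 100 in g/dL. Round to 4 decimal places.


Applying the Widmark formula:
BAC = (dose_g / (body_wt * 1000 * r)) * 100
Denominator = 109.3 * 1000 * 0.62 = 67766
BAC = (21.8 / 67766) * 100
BAC = 0.0322 g/dL

0.0322


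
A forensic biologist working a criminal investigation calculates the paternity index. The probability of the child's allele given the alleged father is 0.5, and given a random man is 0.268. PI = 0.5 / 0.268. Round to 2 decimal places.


Paternity Index calculation:
PI = P(allele|father) / P(allele|random)
PI = 0.5 / 0.268
PI = 1.87

1.87


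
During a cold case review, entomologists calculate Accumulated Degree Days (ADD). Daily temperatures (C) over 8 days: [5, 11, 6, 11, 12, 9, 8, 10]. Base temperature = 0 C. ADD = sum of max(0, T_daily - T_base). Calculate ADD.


Computing ADD day by day:
Day 1: max(0, 5 - 0) = 5
Day 2: max(0, 11 - 0) = 11
Day 3: max(0, 6 - 0) = 6
Day 4: max(0, 11 - 0) = 11
Day 5: max(0, 12 - 0) = 12
Day 6: max(0, 9 - 0) = 9
Day 7: max(0, 8 - 0) = 8
Day 8: max(0, 10 - 0) = 10
Total ADD = 72

72


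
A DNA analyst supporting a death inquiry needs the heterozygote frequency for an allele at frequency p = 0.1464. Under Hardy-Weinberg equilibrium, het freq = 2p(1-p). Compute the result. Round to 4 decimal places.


Hardy-Weinberg heterozygote frequency:
q = 1 - p = 1 - 0.1464 = 0.8536
2pq = 2 * 0.1464 * 0.8536 = 0.2499

0.2499


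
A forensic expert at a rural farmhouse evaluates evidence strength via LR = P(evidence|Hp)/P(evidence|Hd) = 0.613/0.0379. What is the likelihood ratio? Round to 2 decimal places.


Likelihood ratio calculation:
LR = P(E|Hp) / P(E|Hd)
LR = 0.613 / 0.0379
LR = 16.17

16.17


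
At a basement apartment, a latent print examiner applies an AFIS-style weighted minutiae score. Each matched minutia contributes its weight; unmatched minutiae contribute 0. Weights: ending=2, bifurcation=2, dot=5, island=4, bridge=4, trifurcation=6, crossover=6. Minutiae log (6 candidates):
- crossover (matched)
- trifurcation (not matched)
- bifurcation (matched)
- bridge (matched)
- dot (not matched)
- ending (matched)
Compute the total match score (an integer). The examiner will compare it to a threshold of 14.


Weighted minutiae match score:
  crossover: matched, +6 (running total 6)
  trifurcation: not matched, +0
  bifurcation: matched, +2 (running total 8)
  bridge: matched, +4 (running total 12)
  dot: not matched, +0
  ending: matched, +2 (running total 14)
Total score = 14
Threshold = 14; verdict = identification

14


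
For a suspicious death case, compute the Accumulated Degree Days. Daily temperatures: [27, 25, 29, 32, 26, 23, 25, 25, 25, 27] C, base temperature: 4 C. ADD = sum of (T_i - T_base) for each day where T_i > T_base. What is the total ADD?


Computing ADD day by day:
Day 1: max(0, 27 - 4) = 23
Day 2: max(0, 25 - 4) = 21
Day 3: max(0, 29 - 4) = 25
Day 4: max(0, 32 - 4) = 28
Day 5: max(0, 26 - 4) = 22
Day 6: max(0, 23 - 4) = 19
Day 7: max(0, 25 - 4) = 21
Day 8: max(0, 25 - 4) = 21
Day 9: max(0, 25 - 4) = 21
Day 10: max(0, 27 - 4) = 23
Total ADD = 224

224


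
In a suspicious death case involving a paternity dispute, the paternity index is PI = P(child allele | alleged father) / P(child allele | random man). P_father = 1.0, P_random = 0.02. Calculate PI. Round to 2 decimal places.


Paternity Index calculation:
PI = P(allele|father) / P(allele|random)
PI = 1.0 / 0.02
PI = 50.00

50.00


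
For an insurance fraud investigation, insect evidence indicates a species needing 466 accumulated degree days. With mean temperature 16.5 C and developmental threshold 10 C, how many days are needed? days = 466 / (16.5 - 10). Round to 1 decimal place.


Insect development time:
Effective temperature = avg_temp - T_base = 16.5 - 10 = 6.5 C
Days = ADD / effective_temp = 466 / 6.5 = 71.7 days

71.7


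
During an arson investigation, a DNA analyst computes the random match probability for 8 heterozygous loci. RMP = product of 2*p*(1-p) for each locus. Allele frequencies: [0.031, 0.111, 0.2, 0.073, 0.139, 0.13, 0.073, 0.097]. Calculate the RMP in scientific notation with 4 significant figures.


Computing RMP for 8 loci:
Locus 1: 2 * 0.031 * 0.969 = 0.060078
Locus 2: 2 * 0.111 * 0.889 = 0.197358
Locus 3: 2 * 0.2 * 0.8 = 0.32
Locus 4: 2 * 0.073 * 0.927 = 0.135342
Locus 5: 2 * 0.139 * 0.861 = 0.239358
Locus 6: 2 * 0.13 * 0.87 = 0.2262
Locus 7: 2 * 0.073 * 0.927 = 0.135342
Locus 8: 2 * 0.097 * 0.903 = 0.175182
RMP = 6.592e-07

6.592e-07


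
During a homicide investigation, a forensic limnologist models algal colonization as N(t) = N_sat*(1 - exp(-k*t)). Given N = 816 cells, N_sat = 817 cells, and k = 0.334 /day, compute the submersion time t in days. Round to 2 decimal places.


PMSI from diatom colonization curve:
N / N_sat = 816 / 817 = 0.998776
1 - N/N_sat = 0.001224
ln(1 - N/N_sat) = -6.705631
t = -ln(1 - N/N_sat) / k = -(-6.705631) / 0.334 = 20.08 days

20.08


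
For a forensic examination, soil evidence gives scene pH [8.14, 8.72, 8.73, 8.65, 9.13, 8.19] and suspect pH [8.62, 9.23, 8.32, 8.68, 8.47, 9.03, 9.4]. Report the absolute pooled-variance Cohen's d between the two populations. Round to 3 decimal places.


Pooled-variance Cohen's d for soil pH comparison:
Scene mean = 51.56 / 6 = 8.593333
Suspect mean = 61.75 / 7 = 8.821429
Scene sample variance s_s^2 = 0.138827
Suspect sample variance s_c^2 = 0.163448
Pooled variance = ((n_s-1)*s_s^2 + (n_c-1)*s_c^2) / (n_s + n_c - 2) = 0.152256
Pooled SD = sqrt(0.152256) = 0.3902
Mean difference = -0.228095
|d| = |-0.228095| / 0.3902 = 0.585

0.585


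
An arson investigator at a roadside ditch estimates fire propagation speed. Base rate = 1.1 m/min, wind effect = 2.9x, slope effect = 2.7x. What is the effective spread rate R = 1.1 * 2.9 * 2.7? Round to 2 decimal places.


Fire spread rate calculation:
R = R0 * wind_factor * slope_factor
= 1.1 * 2.9 * 2.7
= 3.19 * 2.7
= 8.61 m/min

8.61


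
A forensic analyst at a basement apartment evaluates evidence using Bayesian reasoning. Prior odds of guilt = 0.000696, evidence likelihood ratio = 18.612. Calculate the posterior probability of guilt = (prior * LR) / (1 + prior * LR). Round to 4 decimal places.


Bayesian evidence evaluation:
Posterior odds = prior_odds * LR = 0.000696 * 18.612 = 0.01295395
Posterior probability = posterior_odds / (1 + posterior_odds)
= 0.01295395 / (1 + 0.01295395)
= 0.01295395 / 1.01295395
= 0.0128

0.0128


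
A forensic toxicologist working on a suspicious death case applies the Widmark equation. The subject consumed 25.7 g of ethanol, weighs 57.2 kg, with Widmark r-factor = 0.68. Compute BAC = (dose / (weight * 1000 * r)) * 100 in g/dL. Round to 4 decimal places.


Applying the Widmark formula:
BAC = (dose_g / (body_wt * 1000 * r)) * 100
Denominator = 57.2 * 1000 * 0.68 = 38896
BAC = (25.7 / 38896) * 100
BAC = 0.0661 g/dL

0.0661


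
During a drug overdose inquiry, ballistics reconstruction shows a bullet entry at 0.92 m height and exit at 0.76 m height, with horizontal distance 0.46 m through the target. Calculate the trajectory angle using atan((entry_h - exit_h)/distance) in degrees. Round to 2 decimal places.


Bullet trajectory angle:
Height difference = 0.92 - 0.76 = 0.16 m
angle = atan(0.16 / 0.46)
angle = atan(0.347826)
angle = 19.18 degrees

19.18


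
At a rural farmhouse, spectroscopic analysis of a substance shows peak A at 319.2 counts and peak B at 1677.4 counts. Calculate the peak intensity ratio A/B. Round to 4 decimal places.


Spectral peak ratio:
Peak A = 319.2 counts
Peak B = 1677.4 counts
Ratio = 319.2 / 1677.4 = 0.1903

0.1903


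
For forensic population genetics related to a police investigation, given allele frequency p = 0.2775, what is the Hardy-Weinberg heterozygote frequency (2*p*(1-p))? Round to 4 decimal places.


Hardy-Weinberg heterozygote frequency:
q = 1 - p = 1 - 0.2775 = 0.7225
2pq = 2 * 0.2775 * 0.7225 = 0.4010

0.4010


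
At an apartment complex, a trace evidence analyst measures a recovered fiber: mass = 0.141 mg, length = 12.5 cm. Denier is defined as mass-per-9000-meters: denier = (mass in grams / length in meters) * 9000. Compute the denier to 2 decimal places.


Denier calculation:
Mass in grams = 0.141 mg / 1000 = 0.000141 g
Length in meters = 12.5 cm / 100 = 0.125 m
Linear density = mass / length = 0.000141 / 0.125 = 0.001128 g/m
Denier = (g/m) * 9000 = 0.001128 * 9000 = 10.15

10.15


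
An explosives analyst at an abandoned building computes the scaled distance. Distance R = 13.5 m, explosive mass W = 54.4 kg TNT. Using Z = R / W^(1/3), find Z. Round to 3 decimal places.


Scaled distance calculation:
W^(1/3) = 54.4^(1/3) = 3.789073
Z = R / W^(1/3) = 13.5 / 3.789073
Z = 3.563 m/kg^(1/3)

3.563


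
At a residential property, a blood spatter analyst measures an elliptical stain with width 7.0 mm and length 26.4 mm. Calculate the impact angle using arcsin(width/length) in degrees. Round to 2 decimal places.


Blood spatter impact angle calculation:
width / length = 7.0 / 26.4 = 0.265152
angle = arcsin(0.265152)
angle = 15.38 degrees

15.38


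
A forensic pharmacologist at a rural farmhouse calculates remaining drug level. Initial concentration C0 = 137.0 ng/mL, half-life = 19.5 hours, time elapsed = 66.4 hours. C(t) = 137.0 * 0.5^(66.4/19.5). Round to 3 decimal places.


Drug concentration decay:
Number of half-lives = t / t_half = 66.4 / 19.5 = 3.405128
Decay factor = 0.5^3.405128 = 0.09439616
C(t) = 137.0 * 0.09439616 = 12.932 ng/mL

12.932


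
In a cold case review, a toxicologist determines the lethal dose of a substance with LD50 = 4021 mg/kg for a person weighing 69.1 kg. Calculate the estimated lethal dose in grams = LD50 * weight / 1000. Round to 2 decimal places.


Lethal dose calculation:
Lethal dose = LD50 * body_weight / 1000
= 4021 * 69.1 / 1000
= 277851.1 / 1000
= 277.85 g

277.85


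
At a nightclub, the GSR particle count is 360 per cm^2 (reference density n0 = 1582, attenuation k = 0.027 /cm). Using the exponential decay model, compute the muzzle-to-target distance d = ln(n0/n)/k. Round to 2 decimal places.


GSR distance calculation:
n0/n = 1582 / 360 = 4.394444
ln(n0/n) = 1.480341
d = 1.480341 / 0.027 = 54.83 cm

54.83


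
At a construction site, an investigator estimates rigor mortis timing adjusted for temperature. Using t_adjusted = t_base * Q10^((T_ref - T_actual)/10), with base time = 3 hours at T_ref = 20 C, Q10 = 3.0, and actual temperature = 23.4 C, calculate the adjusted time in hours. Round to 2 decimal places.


Rigor mortis time adjustment:
Exponent = (T_ref - T_actual) / 10 = (20 - 23.4) / 10 = -0.34
Q10 factor = 3.0^-0.34 = 0.6883
t_adjusted = 3 * 0.6883 = 2.06 hours

2.06


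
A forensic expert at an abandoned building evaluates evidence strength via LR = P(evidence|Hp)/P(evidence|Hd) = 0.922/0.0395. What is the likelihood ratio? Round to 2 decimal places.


Likelihood ratio calculation:
LR = P(E|Hp) / P(E|Hd)
LR = 0.922 / 0.0395
LR = 23.34

23.34


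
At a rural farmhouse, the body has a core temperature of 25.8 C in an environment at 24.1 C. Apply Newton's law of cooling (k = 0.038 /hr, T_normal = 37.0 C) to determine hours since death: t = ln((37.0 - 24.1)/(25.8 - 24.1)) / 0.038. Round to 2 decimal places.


Using Newton's law of cooling:
t = ln((T_normal - T_ambient) / (T_body - T_ambient)) / k
T_normal - T_ambient = 12.9
T_body - T_ambient = 1.7
Ratio = 7.588235
ln(ratio) = 2.026599
t = 2.026599 / 0.038 = 53.33 hours

53.33


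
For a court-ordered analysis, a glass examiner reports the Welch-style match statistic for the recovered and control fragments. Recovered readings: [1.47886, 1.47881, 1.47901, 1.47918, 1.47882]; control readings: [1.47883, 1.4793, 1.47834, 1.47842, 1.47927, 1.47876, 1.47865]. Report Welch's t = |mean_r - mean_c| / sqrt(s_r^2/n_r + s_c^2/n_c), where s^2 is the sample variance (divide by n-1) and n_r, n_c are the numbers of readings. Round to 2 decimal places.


Welch's t-criterion for glass RI comparison:
Recovered mean = sum / n_r = 7.39468 / 5 = 1.478936
Control mean = sum / n_c = 10.35157 / 7 = 1.4787957
Recovered sample variance s_r^2 = 2.503e-08
Control sample variance s_c^2 = 1.41962e-07
Welch SE (unpooled) = sqrt(s_r^2/n_r + s_c^2/n_c) = sqrt(5.006e-09 + 2.02803e-08) = sqrt(2.52863e-08) = 0.000159017
|mean_r - mean_c| = 0.000140286
t = 0.000140286 / 0.000159017 = 0.88

0.88


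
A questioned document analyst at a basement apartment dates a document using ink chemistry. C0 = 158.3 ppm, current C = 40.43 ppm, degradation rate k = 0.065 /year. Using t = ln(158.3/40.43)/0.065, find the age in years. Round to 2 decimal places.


Document age estimation:
C0/C = 158.3 / 40.43 = 3.915409
ln(C0/C) = 1.36492
t = 1.36492 / 0.065 = 21.00 years

21.00


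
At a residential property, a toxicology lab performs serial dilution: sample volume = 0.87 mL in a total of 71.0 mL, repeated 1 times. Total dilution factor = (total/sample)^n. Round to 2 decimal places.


Dilution factor calculation:
Single dilution = V_total / V_sample = 71.0 / 0.87 ≈ 81.609195
Number of dilutions = 1
Total DF = (71.0 / 0.87)^1 (full precision, rounded at the end) = 81.61

81.61


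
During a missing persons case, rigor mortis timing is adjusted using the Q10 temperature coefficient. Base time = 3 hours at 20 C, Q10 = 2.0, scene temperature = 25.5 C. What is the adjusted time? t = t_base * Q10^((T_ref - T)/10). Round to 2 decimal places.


Rigor mortis time adjustment:
Exponent = (T_ref - T_actual) / 10 = (20 - 25.5) / 10 = -0.55
Q10 factor = 2.0^-0.55 = 0.68302
t_adjusted = 3 * 0.68302 = 2.05 hours

2.05


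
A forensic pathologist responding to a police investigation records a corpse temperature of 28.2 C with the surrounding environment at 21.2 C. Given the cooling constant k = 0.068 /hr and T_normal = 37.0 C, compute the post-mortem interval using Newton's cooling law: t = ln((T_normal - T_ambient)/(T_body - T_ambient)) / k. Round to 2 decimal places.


Using Newton's law of cooling:
t = ln((T_normal - T_ambient) / (T_body - T_ambient)) / k
T_normal - T_ambient = 15.8
T_body - T_ambient = 7.0
Ratio = 2.257143
ln(ratio) = 0.8141
t = 0.8141 / 0.068 = 11.97 hours

11.97


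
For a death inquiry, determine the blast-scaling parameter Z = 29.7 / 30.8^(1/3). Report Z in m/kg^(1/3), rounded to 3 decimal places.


Scaled distance calculation:
W^(1/3) = 30.8^(1/3) = 3.13461
Z = R / W^(1/3) = 29.7 / 3.13461
Z = 9.475 m/kg^(1/3)

9.475


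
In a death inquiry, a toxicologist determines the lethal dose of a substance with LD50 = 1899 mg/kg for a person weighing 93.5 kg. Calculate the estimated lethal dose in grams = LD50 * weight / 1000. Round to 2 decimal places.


Lethal dose calculation:
Lethal dose = LD50 * body_weight / 1000
= 1899 * 93.5 / 1000
= 177556.5 / 1000
= 177.56 g

177.56


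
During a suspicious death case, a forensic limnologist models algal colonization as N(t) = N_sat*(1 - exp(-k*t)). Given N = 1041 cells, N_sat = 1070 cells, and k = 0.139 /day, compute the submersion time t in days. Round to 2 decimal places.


PMSI from diatom colonization curve:
N / N_sat = 1041 / 1070 = 0.972897
1 - N/N_sat = 0.027103
ln(1 - N/N_sat) = -3.608111
t = -ln(1 - N/N_sat) / k = -(-3.608111) / 0.139 = 25.96 days

25.96


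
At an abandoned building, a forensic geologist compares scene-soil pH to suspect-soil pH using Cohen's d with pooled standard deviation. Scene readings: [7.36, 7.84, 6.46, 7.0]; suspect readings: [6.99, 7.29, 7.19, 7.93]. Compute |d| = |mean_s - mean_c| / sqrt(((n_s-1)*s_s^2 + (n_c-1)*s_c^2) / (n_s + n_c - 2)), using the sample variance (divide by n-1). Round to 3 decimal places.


Pooled-variance Cohen's d for soil pH comparison:
Scene mean = 28.66 / 4 = 7.165
Suspect mean = 29.4 / 4 = 7.35
Scene sample variance s_s^2 = 0.3393
Suspect sample variance s_c^2 = 0.165067
Pooled variance = ((n_s-1)*s_s^2 + (n_c-1)*s_c^2) / (n_s + n_c - 2) = 0.252183
Pooled SD = sqrt(0.252183) = 0.502178
Mean difference = -0.185
|d| = |-0.185| / 0.502178 = 0.368

0.368


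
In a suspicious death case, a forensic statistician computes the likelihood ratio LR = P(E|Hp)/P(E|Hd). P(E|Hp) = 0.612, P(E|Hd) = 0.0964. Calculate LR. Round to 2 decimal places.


Likelihood ratio calculation:
LR = P(E|Hp) / P(E|Hd)
LR = 0.612 / 0.0964
LR = 6.35

6.35


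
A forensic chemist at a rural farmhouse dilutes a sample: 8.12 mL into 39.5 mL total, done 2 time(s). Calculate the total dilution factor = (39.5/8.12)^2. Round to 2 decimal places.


Dilution factor calculation:
Single dilution = V_total / V_sample = 39.5 / 8.12 ≈ 4.864532
Number of dilutions = 2
Total DF = (39.5 / 8.12)^2 (full precision, rounded at the end) = 23.66

23.66


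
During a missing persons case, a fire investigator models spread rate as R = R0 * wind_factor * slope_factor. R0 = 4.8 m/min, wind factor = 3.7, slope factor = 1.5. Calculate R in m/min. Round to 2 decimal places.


Fire spread rate calculation:
R = R0 * wind_factor * slope_factor
= 4.8 * 3.7 * 1.5
= 17.76 * 1.5
= 26.64 m/min

26.64


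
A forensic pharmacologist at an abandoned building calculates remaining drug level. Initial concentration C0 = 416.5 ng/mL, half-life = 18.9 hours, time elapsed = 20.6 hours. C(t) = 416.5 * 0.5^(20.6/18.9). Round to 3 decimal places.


Drug concentration decay:
Number of half-lives = t / t_half = 20.6 / 18.9 = 1.089947
Decay factor = 0.5^1.089947 = 0.46977863
C(t) = 416.5 * 0.46977863 = 195.663 ng/mL

195.663


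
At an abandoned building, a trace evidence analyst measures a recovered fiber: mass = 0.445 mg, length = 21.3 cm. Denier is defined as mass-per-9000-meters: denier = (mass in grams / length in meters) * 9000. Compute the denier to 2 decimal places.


Denier calculation:
Mass in grams = 0.445 mg / 1000 = 0.000445 g
Length in meters = 21.3 cm / 100 = 0.213 m
Linear density = mass / length = 0.000445 / 0.213 = 0.0020892 g/m
Denier = (g/m) * 9000 = 0.0020892 * 9000 = 18.80

18.80


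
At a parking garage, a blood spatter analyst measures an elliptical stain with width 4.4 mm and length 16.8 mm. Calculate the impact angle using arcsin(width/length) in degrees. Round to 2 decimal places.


Blood spatter impact angle calculation:
width / length = 4.4 / 16.8 = 0.261905
angle = arcsin(0.261905)
angle = 15.18 degrees

15.18


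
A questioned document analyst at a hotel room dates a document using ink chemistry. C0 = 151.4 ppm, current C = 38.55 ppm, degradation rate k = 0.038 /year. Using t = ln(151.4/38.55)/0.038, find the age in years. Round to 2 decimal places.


Document age estimation:
C0/C = 151.4 / 38.55 = 3.927367
ln(C0/C) = 1.367969
t = 1.367969 / 0.038 = 36.00 years

36.00


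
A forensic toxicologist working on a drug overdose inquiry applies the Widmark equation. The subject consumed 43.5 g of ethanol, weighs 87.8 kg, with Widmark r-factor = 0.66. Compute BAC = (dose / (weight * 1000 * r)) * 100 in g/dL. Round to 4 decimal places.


Applying the Widmark formula:
BAC = (dose_g / (body_wt * 1000 * r)) * 100
Denominator = 87.8 * 1000 * 0.66 = 57948
BAC = (43.5 / 57948) * 100
BAC = 0.0751 g/dL

0.0751


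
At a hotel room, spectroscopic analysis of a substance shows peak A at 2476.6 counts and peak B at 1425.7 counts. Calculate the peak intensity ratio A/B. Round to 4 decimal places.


Spectral peak ratio:
Peak A = 2476.6 counts
Peak B = 1425.7 counts
Ratio = 2476.6 / 1425.7 = 1.7371

1.7371


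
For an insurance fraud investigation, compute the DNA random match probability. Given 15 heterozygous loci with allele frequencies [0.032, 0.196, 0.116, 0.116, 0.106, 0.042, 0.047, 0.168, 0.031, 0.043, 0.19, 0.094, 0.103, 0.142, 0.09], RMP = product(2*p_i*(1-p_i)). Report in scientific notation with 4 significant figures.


Computing RMP for 15 loci:
Locus 1: 2 * 0.032 * 0.968 = 0.061952
Locus 2: 2 * 0.196 * 0.804 = 0.315168
Locus 3: 2 * 0.116 * 0.884 = 0.205088
Locus 4: 2 * 0.116 * 0.884 = 0.205088
Locus 5: 2 * 0.106 * 0.894 = 0.189528
Locus 6: 2 * 0.042 * 0.958 = 0.080472
Locus 7: 2 * 0.047 * 0.953 = 0.089582
Locus 8: 2 * 0.168 * 0.832 = 0.279552
Locus 9: 2 * 0.031 * 0.969 = 0.060078
Locus 10: 2 * 0.043 * 0.957 = 0.082302
Locus 11: 2 * 0.19 * 0.81 = 0.3078
Locus 12: 2 * 0.094 * 0.906 = 0.170328
Locus 13: 2 * 0.103 * 0.897 = 0.184782
Locus 14: 2 * 0.142 * 0.858 = 0.243672
Locus 15: 2 * 0.09 * 0.91 = 0.1638
RMP = 5.997e-13

5.997e-13


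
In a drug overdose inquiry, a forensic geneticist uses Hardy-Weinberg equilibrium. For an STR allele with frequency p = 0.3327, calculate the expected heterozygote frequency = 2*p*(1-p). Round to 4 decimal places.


Hardy-Weinberg heterozygote frequency:
q = 1 - p = 1 - 0.3327 = 0.6673
2pq = 2 * 0.3327 * 0.6673 = 0.4440

0.4440


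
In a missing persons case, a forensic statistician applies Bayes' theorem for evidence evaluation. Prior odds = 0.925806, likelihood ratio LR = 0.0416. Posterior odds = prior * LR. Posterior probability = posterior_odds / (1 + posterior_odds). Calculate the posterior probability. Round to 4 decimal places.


Bayesian evidence evaluation:
Posterior odds = prior_odds * LR = 0.925806 * 0.0416 = 0.03851353
Posterior probability = posterior_odds / (1 + posterior_odds)
= 0.03851353 / (1 + 0.03851353)
= 0.03851353 / 1.03851353
= 0.0371

0.0371


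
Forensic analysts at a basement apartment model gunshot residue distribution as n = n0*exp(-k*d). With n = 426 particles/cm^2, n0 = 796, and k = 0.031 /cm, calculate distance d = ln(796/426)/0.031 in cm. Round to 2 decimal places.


GSR distance calculation:
n0/n = 796 / 426 = 1.868545
ln(n0/n) = 0.62516
d = 0.62516 / 0.031 = 20.17 cm

20.17


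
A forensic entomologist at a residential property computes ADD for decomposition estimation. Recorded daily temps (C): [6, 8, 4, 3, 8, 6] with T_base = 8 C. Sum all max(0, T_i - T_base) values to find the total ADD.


Computing ADD day by day:
Day 1: max(0, 6 - 8) = 0
Day 2: max(0, 8 - 8) = 0
Day 3: max(0, 4 - 8) = 0
Day 4: max(0, 3 - 8) = 0
Day 5: max(0, 8 - 8) = 0
Day 6: max(0, 6 - 8) = 0
Total ADD = 0

0


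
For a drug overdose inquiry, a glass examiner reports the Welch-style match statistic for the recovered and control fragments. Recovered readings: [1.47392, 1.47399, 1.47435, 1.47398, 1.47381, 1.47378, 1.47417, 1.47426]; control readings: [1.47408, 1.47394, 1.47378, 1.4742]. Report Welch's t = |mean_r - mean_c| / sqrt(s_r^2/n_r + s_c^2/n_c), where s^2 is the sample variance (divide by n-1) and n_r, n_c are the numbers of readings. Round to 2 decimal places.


Welch's t-criterion for glass RI comparison:
Recovered mean = sum / n_r = 11.79226 / 8 = 1.4740325
Control mean = sum / n_c = 5.896 / 4 = 1.474
Recovered sample variance s_r^2 = 4.31357e-08
Control sample variance s_c^2 = 3.28e-08
Welch SE (unpooled) = sqrt(s_r^2/n_r + s_c^2/n_c) = sqrt(5.39196e-09 + 8.2e-09) = sqrt(1.3592e-08) = 0.000116585
|mean_r - mean_c| = 3.25e-05
t = 3.25e-05 / 0.000116585 = 0.28

0.28


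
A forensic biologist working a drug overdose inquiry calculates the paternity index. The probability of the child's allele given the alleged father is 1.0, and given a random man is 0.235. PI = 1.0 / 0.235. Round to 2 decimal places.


Paternity Index calculation:
PI = P(allele|father) / P(allele|random)
PI = 1.0 / 0.235
PI = 4.26

4.26


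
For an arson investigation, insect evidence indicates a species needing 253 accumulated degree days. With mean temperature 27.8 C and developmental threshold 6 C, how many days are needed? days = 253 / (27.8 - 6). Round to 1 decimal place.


Insect development time:
Effective temperature = avg_temp - T_base = 27.8 - 6 = 21.8 C
Days = ADD / effective_temp = 253 / 21.8 = 11.6 days

11.6


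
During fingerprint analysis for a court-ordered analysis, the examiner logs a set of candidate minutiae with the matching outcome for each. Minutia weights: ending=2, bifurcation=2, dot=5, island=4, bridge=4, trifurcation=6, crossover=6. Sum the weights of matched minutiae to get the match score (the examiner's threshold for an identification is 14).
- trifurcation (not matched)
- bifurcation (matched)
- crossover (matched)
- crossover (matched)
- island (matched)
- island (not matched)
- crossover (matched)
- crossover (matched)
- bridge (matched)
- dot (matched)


Weighted minutiae match score:
  trifurcation: not matched, +0
  bifurcation: matched, +2 (running total 2)
  crossover: matched, +6 (running total 8)
  crossover: matched, +6 (running total 14)
  island: matched, +4 (running total 18)
  island: not matched, +0
  crossover: matched, +6 (running total 24)
  crossover: matched, +6 (running total 30)
  bridge: matched, +4 (running total 34)
  dot: matched, +5 (running total 39)
Total score = 39
Threshold = 14; verdict = identification

39


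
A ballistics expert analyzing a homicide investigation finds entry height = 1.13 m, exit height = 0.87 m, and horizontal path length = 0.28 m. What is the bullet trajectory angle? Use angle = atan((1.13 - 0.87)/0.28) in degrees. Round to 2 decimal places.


Bullet trajectory angle:
Height difference = 1.13 - 0.87 = 0.26 m
angle = atan(0.26 / 0.28)
angle = atan(0.928571)
angle = 42.88 degrees

42.88


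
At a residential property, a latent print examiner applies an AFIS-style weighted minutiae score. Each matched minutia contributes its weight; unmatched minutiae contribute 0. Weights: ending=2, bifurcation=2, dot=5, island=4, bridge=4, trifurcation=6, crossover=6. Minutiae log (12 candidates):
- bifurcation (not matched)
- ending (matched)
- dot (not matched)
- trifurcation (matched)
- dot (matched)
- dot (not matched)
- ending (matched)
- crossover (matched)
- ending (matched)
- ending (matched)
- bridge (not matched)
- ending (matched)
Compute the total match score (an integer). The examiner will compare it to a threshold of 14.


Weighted minutiae match score:
  bifurcation: not matched, +0
  ending: matched, +2 (running total 2)
  dot: not matched, +0
  trifurcation: matched, +6 (running total 8)
  dot: matched, +5 (running total 13)
  dot: not matched, +0
  ending: matched, +2 (running total 15)
  crossover: matched, +6 (running total 21)
  ending: matched, +2 (running total 23)
  ending: matched, +2 (running total 25)
  bridge: not matched, +0
  ending: matched, +2 (running total 27)
Total score = 27
Threshold = 14; verdict = identification

27


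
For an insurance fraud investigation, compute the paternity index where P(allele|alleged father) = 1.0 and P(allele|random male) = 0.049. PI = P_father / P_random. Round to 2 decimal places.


Paternity Index calculation:
PI = P(allele|father) / P(allele|random)
PI = 1.0 / 0.049
PI = 20.41

20.41


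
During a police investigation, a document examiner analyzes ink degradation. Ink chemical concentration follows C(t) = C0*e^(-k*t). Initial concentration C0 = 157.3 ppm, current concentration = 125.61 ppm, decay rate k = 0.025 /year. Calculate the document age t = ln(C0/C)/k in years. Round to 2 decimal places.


Document age estimation:
C0/C = 157.3 / 125.61 = 1.252289
ln(C0/C) = 0.224973
t = 0.224973 / 0.025 = 9.00 years

9.00


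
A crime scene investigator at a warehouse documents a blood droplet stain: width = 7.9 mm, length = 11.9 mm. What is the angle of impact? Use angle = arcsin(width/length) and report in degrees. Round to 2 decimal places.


Blood spatter impact angle calculation:
width / length = 7.9 / 11.9 = 0.663866
angle = arcsin(0.663866)
angle = 41.60 degrees

41.60


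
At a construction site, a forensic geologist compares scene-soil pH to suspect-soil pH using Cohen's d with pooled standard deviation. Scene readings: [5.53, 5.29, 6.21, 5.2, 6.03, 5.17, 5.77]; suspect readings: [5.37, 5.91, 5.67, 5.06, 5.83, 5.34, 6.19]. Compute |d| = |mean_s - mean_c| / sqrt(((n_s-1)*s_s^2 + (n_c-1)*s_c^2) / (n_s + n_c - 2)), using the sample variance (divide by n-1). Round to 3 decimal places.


Pooled-variance Cohen's d for soil pH comparison:
Scene mean = 39.2 / 7 = 5.6
Suspect mean = 39.37 / 7 = 5.624286
Scene sample variance s_s^2 = 0.171967
Suspect sample variance s_c^2 = 0.151662
Pooled variance = ((n_s-1)*s_s^2 + (n_c-1)*s_c^2) / (n_s + n_c - 2) = 0.161814
Pooled SD = sqrt(0.161814) = 0.402261
Mean difference = -0.024286
|d| = |-0.024286| / 0.402261 = 0.060

0.060


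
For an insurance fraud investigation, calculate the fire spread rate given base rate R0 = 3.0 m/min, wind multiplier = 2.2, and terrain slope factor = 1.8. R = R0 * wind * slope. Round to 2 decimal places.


Fire spread rate calculation:
R = R0 * wind_factor * slope_factor
= 3.0 * 2.2 * 1.8
= 6.6 * 1.8
= 11.88 m/min

11.88


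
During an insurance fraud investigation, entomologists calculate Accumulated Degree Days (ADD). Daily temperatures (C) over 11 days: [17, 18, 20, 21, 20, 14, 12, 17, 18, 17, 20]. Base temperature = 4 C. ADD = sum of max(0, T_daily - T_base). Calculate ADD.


Computing ADD day by day:
Day 1: max(0, 17 - 4) = 13
Day 2: max(0, 18 - 4) = 14
Day 3: max(0, 20 - 4) = 16
Day 4: max(0, 21 - 4) = 17
Day 5: max(0, 20 - 4) = 16
Day 6: max(0, 14 - 4) = 10
Day 7: max(0, 12 - 4) = 8
Day 8: max(0, 17 - 4) = 13
Day 9: max(0, 18 - 4) = 14
Day 10: max(0, 17 - 4) = 13
Day 11: max(0, 20 - 4) = 16
Total ADD = 150

150


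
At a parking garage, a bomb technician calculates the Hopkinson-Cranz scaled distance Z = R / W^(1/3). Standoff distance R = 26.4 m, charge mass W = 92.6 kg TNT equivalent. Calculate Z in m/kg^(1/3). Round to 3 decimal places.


Scaled distance calculation:
W^(1/3) = 92.6^(1/3) = 4.52415
Z = R / W^(1/3) = 26.4 / 4.52415
Z = 5.835 m/kg^(1/3)

5.835


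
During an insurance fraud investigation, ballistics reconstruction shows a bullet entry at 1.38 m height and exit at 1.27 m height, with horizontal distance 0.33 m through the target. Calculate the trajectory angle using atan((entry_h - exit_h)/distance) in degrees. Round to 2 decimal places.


Bullet trajectory angle:
Height difference = 1.38 - 1.27 = 0.11 m
angle = atan(0.11 / 0.33)
angle = atan(0.333333)
angle = 18.43 degrees

18.43


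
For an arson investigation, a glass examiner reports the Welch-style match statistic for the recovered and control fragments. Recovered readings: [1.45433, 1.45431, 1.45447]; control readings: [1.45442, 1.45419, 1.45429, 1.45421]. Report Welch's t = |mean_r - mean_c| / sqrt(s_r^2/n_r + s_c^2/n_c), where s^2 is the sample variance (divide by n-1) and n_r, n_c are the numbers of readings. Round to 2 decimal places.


Welch's t-criterion for glass RI comparison:
Recovered mean = sum / n_r = 4.36311 / 3 = 1.45437
Control mean = sum / n_c = 5.81711 / 4 = 1.4542775
Recovered sample variance s_r^2 = 7.6e-09
Control sample variance s_c^2 = 1.08917e-08
Welch SE (unpooled) = sqrt(s_r^2/n_r + s_c^2/n_c) = sqrt(2.53333e-09 + 2.72292e-09) = sqrt(5.25625e-09) = 7.25e-05
|mean_r - mean_c| = 9.25e-05
t = 9.25e-05 / 7.25e-05 = 1.28

1.28


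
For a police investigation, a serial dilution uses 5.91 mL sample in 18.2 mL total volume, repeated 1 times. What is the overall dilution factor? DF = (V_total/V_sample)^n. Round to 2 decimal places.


Dilution factor calculation:
Single dilution = V_total / V_sample = 18.2 / 5.91 ≈ 3.079526
Number of dilutions = 1
Total DF = (18.2 / 5.91)^1 (full precision, rounded at the end) = 3.08

3.08


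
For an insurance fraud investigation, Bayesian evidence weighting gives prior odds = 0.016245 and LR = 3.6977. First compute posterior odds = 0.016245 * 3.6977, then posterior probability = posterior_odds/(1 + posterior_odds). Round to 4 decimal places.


Bayesian evidence evaluation:
Posterior odds = prior_odds * LR = 0.016245 * 3.6977 = 0.06006914
Posterior probability = posterior_odds / (1 + posterior_odds)
= 0.06006914 / (1 + 0.06006914)
= 0.06006914 / 1.06006914
= 0.0567

0.0567


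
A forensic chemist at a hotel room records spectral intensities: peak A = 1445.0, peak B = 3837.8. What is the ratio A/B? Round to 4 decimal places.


Spectral peak ratio:
Peak A = 1445.0 counts
Peak B = 3837.8 counts
Ratio = 1445.0 / 3837.8 = 0.3765

0.3765


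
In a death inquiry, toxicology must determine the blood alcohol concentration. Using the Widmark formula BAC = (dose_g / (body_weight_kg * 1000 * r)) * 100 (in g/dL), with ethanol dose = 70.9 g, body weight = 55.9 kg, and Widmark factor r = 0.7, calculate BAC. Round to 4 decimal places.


Applying the Widmark formula:
BAC = (dose_g / (body_wt * 1000 * r)) * 100
Denominator = 55.9 * 1000 * 0.7 = 39130
BAC = (70.9 / 39130) * 100
BAC = 0.1812 g/dL

0.1812


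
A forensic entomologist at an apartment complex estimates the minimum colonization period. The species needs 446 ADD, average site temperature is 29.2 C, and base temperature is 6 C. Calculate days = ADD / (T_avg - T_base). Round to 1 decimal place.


Insect development time:
Effective temperature = avg_temp - T_base = 29.2 - 6 = 23.2 C
Days = ADD / effective_temp = 446 / 23.2 = 19.2 days

19.2


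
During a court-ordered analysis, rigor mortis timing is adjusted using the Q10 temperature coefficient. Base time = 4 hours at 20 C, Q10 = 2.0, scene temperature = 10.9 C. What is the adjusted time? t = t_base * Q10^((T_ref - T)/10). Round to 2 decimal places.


Rigor mortis time adjustment:
Exponent = (T_ref - T_actual) / 10 = (20 - 10.9) / 10 = 0.91
Q10 factor = 2.0^0.91 = 1.87905
t_adjusted = 4 * 1.87905 = 7.52 hours

7.52


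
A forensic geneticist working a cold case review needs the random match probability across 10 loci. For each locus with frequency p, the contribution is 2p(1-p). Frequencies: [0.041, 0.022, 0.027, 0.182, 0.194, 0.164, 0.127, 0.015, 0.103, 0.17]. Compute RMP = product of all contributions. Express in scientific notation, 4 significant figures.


Computing RMP for 10 loci:
Locus 1: 2 * 0.041 * 0.959 = 0.078638
Locus 2: 2 * 0.022 * 0.978 = 0.043032
Locus 3: 2 * 0.027 * 0.973 = 0.052542
Locus 4: 2 * 0.182 * 0.818 = 0.297752
Locus 5: 2 * 0.194 * 0.806 = 0.312728
Locus 6: 2 * 0.164 * 0.836 = 0.274208
Locus 7: 2 * 0.127 * 0.873 = 0.221742
Locus 8: 2 * 0.015 * 0.985 = 0.02955
Locus 9: 2 * 0.103 * 0.897 = 0.184782
Locus 10: 2 * 0.17 * 0.83 = 0.2822
RMP = 1.551e-09

1.551e-09


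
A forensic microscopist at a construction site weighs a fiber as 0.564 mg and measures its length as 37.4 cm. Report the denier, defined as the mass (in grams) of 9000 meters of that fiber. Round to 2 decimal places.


Denier calculation:
Mass in grams = 0.564 mg / 1000 = 0.000564 g
Length in meters = 37.4 cm / 100 = 0.374 m
Linear density = mass / length = 0.000564 / 0.374 = 0.00150802 g/m
Denier = (g/m) * 9000 = 0.00150802 * 9000 = 13.57

13.57


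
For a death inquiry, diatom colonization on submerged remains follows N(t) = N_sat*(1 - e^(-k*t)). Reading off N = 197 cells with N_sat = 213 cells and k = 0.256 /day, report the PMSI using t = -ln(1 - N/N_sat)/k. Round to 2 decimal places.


PMSI from diatom colonization curve:
N / N_sat = 197 / 213 = 0.924883
1 - N/N_sat = 0.075117
ln(1 - N/N_sat) = -2.588708
t = -ln(1 - N/N_sat) / k = -(-2.588708) / 0.256 = 10.11 days

10.11


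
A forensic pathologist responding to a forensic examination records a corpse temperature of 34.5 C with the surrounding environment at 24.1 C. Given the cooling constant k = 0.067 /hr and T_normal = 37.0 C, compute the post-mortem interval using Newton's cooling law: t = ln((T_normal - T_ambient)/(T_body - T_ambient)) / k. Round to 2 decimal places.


Using Newton's law of cooling:
t = ln((T_normal - T_ambient) / (T_body - T_ambient)) / k
T_normal - T_ambient = 12.9
T_body - T_ambient = 10.4
Ratio = 1.240385
ln(ratio) = 0.215422
t = 0.215422 / 0.067 = 3.22 hours

3.22
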